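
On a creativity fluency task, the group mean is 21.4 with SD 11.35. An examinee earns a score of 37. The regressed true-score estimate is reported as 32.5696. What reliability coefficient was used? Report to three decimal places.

0.716

T̂ = ρX + (1 − ρ)μ  ⇒  T̂ − μ = ρ(X − μ)
ρ = (T̂ − μ)/(X − μ) = (32.5696 − 21.4) / (37 − 21.4) = 11.1696 / 15.6 = 0.71600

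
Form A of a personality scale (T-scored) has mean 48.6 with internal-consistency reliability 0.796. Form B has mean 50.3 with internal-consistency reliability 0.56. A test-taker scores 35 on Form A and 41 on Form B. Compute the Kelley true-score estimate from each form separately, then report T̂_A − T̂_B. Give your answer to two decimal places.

-7.32

T̂_A = 0.796(35) + 0.204(48.6) = 37.7744
T̂_B = 0.56(41) + 0.44(50.3) = 45.0920
T̂_A − T̂_B = -7.3176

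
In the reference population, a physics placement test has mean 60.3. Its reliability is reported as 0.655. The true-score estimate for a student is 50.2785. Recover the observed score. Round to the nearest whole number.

45

T̂ = ρX + (1 − ρ)μ  ⇒  X = (T̂ − (1 − ρ)μ) / ρ
X = (50.2785 − 0.345 × 60.3) / 0.655 = (50.2785 − 20.8035) / 0.655 = 29.4750 / 0.655 = 45.00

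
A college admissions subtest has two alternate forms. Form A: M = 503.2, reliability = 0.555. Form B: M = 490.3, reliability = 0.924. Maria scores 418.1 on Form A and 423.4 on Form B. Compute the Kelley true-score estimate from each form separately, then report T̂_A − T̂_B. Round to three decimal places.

T̂_A = 0.555(418.1) + 0.445(503.2) = 455.96950
T̂_B = 0.924(423.4) + 0.076(490.3) = 428.48440
T̂_A − T̂_B = 27.48510

27.485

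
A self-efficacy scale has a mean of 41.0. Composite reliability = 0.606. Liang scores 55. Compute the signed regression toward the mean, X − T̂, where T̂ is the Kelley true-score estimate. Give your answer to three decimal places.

Kelley's formula gives T̂ = 0.606·55 + 0.394·41.0 = 33.330 + 16.1540 = 49.48400.
X − T̂ = 55 − 49.4840 = 5.5160 → 5.516

5.516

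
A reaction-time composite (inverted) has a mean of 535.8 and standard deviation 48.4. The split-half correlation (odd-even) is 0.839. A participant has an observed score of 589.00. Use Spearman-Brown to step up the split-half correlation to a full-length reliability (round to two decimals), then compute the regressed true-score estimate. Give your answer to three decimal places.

584.212

Spearman-Brown: ρ = 2r/(1 + r) = 2(0.839)/(1 + 0.839) = 1.6780/1.839 = 0.9125 → 0.91
T̂ = 0.91(589.00) + 0.09(535.8) = 535.9900 + 48.222 = 584.2120 → 584.212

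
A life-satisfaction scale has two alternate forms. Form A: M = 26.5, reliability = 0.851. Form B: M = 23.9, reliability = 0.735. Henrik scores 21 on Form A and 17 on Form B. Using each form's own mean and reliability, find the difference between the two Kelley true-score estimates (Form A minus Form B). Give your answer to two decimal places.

T̂_A = 0.851(21) + 0.149(26.5) = 21.8195
T̂_B = 0.735(17) + 0.265(23.9) = 18.8285
T̂_A − T̂_B = 2.9910

2.99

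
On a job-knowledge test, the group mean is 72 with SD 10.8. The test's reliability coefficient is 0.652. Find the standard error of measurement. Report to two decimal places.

6.37

SEM = SD · √(1 − ρ) = 10.8 × √0.348 = 10.8 × 0.5899 = 6.371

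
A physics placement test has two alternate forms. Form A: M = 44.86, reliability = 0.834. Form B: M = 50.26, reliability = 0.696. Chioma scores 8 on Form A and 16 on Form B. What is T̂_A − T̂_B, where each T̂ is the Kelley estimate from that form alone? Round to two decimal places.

T̂_A = 0.834(8) + 0.166(44.86) = 14.1188
T̂_B = 0.696(16) + 0.304(50.26) = 26.4150
T̂_A − T̂_B = -12.2963

-12.30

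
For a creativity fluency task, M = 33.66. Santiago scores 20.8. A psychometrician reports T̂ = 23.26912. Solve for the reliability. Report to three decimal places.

T̂ = ρX + (1 − ρ)μ  ⇒  T̂ − μ = ρ(X − μ)
ρ = (T̂ − μ)/(X − μ) = (23.26912 − 33.66) / (20.8 − 33.66) = -10.39088 / -12.86 = 0.80800

0.808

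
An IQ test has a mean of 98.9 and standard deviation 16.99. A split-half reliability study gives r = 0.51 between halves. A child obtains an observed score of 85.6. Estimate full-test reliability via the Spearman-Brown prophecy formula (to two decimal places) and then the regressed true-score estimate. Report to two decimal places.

Spearman-Brown: ρ = 2r/(1 + r) = 2(0.51)/(1 + 0.51) = 1.020/1.51 = 0.6755 → 0.68
T̂ = ρX + (1 − ρ)μ
  = 0.68 × 85.6 + 0.32 × 98.9
  = 58.208 + 31.648
  = 89.856
  ≈ 89.86

89.86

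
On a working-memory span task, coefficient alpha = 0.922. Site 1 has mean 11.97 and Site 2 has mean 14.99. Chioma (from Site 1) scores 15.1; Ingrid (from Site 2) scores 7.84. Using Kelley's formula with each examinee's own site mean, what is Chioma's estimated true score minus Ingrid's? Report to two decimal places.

T̂_Chioma = 0.922(15.1) + 0.078(11.97) = 14.8559
T̂_Ingrid = 0.922(7.84) + 0.078(14.99) = 8.3977
Difference = 14.8559 − 8.3977 = 6.4582

6.46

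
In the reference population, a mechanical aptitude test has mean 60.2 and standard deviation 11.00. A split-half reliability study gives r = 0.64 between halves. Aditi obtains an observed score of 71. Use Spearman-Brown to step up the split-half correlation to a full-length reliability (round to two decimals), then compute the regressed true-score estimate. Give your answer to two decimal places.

68.62

Spearman-Brown: ρ = 2r/(1 + r) = 2(0.64)/(1 + 0.64) = 1.280/1.64 = 0.7805 → 0.78
Weight the observed score by reliability and the mean by (1 − reliability): T̂ = 0.78·71 + 0.22·60.2 = 55.38 + 13.244 = 68.624.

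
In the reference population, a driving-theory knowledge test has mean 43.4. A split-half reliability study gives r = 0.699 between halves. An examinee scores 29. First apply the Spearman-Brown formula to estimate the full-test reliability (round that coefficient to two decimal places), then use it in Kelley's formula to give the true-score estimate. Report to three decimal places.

Spearman-Brown: ρ = 2r/(1 + r) = 2(0.699)/(1 + 0.699) = 1.3980/1.699 = 0.8228 → 0.82
Weight the observed score by reliability and the mean by (1 − reliability): T̂ = 0.82·29 + 0.18·43.4 = 23.78 + 7.812 = 31.5920.

31.592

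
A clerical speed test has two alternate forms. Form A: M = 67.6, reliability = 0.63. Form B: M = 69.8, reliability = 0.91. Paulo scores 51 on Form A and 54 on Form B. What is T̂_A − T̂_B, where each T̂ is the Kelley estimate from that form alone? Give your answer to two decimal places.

T̂_A = 0.63(51) + 0.37(67.6) = 57.1420
T̂_B = 0.91(54) + 0.09(69.8) = 55.4220
T̂_A − T̂_B = 1.7200

1.72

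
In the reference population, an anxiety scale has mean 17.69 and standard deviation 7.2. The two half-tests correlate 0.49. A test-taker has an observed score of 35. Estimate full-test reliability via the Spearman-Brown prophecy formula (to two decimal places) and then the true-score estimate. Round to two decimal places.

29.11

Spearman-Brown: ρ = 2r/(1 + r) = 2(0.49)/(1 + 0.49) = 0.980/1.49 = 0.6577 → 0.66
T̂ = 0.66(35) + 0.34(17.69) = 23.10 + 6.0146 = 29.115 → 29.11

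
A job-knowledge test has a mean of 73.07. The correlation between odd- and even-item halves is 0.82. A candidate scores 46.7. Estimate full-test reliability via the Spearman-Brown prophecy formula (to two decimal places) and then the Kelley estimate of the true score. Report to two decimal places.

49.34

Spearman-Brown: ρ = 2r/(1 + r) = 2(0.82)/(1 + 0.82) = 1.640/1.82 = 0.9011 → 0.90
T̂ = ρX + (1 − ρ)μ
  = 0.90 × 46.7 + 0.10 × 73.07
  = 42.030 + 7.3070
  = 49.337
  ≈ 49.34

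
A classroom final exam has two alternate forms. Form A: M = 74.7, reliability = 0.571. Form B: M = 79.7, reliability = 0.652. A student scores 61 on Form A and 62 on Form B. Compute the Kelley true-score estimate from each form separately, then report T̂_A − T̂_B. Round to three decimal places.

T̂_A = 0.571(61) + 0.429(74.7) = 66.87730
T̂_B = 0.652(62) + 0.348(79.7) = 68.15960
T̂_A − T̂_B = -1.28230

-1.282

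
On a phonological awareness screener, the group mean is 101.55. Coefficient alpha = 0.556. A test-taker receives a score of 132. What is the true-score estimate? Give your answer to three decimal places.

T̂ = 0.556(132) + 0.444(101.55) = 73.392 + 45.08820 = 118.4802 → 118.480

118.480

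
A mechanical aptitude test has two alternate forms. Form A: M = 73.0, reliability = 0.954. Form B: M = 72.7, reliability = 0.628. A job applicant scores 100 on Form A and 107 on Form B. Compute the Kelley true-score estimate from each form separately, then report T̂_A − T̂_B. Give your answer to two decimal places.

T̂_A = 0.954(100) + 0.046(73.0) = 98.7580
T̂_B = 0.628(107) + 0.372(72.7) = 94.2404
T̂_A − T̂_B = 4.5176

4.52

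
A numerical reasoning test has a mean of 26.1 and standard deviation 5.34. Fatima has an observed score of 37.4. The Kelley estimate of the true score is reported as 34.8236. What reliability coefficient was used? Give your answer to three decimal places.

0.772

T̂ = ρX + (1 − ρ)μ  ⇒  T̂ − μ = ρ(X − μ)
ρ = (T̂ − μ)/(X − μ) = (34.8236 − 26.1) / (37.4 − 26.1) = 8.7236 / 11.3 = 0.77200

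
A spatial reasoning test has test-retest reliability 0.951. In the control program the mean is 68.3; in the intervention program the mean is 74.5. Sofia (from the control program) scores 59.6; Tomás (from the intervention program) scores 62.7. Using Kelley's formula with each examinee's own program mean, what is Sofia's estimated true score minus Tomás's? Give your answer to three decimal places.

T̂_Sofia = 0.951(59.6) + 0.049(68.3) = 60.02630
T̂_Tomás = 0.951(62.7) + 0.049(74.5) = 63.27820
Difference = 60.02630 − 63.27820 = -3.25190

-3.252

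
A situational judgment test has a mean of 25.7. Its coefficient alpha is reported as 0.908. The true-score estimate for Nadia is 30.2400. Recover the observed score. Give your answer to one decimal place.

30.7

T̂ = ρX + (1 − ρ)μ  ⇒  X = (T̂ − (1 − ρ)μ) / ρ
X = (30.2400 − 0.092 × 25.7) / 0.908 = (30.2400 − 2.3644) / 0.908 = 27.8756 / 0.908 = 30.700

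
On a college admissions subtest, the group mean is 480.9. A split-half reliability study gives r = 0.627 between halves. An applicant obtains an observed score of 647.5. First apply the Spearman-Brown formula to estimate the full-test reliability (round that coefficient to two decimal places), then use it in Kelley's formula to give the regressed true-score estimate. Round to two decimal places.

609.18

Spearman-Brown: ρ = 2r/(1 + r) = 2(0.627)/(1 + 0.627) = 1.2540/1.627 = 0.7707 → 0.77
T̂ = 0.77(647.5) + 0.23(480.9) = 498.575 + 110.607 = 609.182 → 609.18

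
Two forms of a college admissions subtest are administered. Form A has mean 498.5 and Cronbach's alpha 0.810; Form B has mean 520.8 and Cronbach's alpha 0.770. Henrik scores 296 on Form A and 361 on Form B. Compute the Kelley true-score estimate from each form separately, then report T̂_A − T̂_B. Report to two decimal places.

T̂_A = 0.810(296) + 0.190(498.5) = 334.4750
T̂_B = 0.770(361) + 0.230(520.8) = 397.7540
T̂_A − T̂_B = -63.2790

-63.28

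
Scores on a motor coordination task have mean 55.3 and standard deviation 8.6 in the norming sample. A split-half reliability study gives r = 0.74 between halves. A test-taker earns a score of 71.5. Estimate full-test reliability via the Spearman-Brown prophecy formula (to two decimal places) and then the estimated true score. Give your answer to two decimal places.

Spearman-Brown: ρ = 2r/(1 + r) = 2(0.74)/(1 + 0.74) = 1.480/1.74 = 0.8506 → 0.85
Kelley's formula gives T̂ = 0.85·71.5 + 0.15·55.3 = 60.775 + 8.295 = 69.070.

69.07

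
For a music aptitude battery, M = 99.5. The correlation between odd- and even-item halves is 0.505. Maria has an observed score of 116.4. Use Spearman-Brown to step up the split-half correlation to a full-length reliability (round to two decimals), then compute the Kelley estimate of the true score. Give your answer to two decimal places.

110.82

Spearman-Brown: ρ = 2r/(1 + r) = 2(0.505)/(1 + 0.505) = 1.0100/1.505 = 0.6711 → 0.67
T̂ = 0.67(116.4) + 0.33(99.5) = 77.988 + 32.835 = 110.823 → 110.82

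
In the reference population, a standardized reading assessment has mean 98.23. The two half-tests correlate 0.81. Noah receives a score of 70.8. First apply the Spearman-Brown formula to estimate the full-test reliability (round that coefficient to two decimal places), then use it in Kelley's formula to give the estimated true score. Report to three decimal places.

73.543

Spearman-Brown: ρ = 2r/(1 + r) = 2(0.81)/(1 + 0.81) = 1.620/1.81 = 0.8950 → 0.90
T̂ = 0.90(70.8) + 0.10(98.23) = 63.720 + 9.8230 = 73.5430 → 73.543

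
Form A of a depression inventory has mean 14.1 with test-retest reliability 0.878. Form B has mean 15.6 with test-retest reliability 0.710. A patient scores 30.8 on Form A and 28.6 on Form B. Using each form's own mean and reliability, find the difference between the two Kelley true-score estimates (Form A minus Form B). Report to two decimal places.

3.93

T̂_A = 0.878(30.8) + 0.122(14.1) = 28.7626
T̂_B = 0.710(28.6) + 0.290(15.6) = 24.8300
T̂_A − T̂_B = 3.9326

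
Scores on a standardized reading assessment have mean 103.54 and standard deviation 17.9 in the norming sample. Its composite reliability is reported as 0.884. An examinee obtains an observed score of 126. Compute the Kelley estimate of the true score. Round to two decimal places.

T̂ = 0.884(126) + 0.116(103.54) = 111.384 + 12.01064 = 123.395 → 123.39

123.39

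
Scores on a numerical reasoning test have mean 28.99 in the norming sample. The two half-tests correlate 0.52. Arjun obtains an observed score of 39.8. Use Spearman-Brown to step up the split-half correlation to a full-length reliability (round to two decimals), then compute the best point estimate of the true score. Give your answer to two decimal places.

Spearman-Brown: ρ = 2r/(1 + r) = 2(0.52)/(1 + 0.52) = 1.040/1.52 = 0.6842 → 0.68
T̂ = ρX + (1 − ρ)μ
  = 0.68 × 39.8 + 0.32 × 28.99
  = 27.064 + 9.2768
  = 36.341
  ≈ 36.34

36.34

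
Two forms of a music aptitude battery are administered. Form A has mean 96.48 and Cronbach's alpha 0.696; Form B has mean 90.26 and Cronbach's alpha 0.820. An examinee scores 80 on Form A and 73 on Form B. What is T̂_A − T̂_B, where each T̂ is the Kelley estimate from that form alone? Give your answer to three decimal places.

T̂_A = 0.696(80) + 0.304(96.48) = 85.00992
T̂_B = 0.820(73) + 0.180(90.26) = 76.10680
T̂_A − T̂_B = 8.90312

8.903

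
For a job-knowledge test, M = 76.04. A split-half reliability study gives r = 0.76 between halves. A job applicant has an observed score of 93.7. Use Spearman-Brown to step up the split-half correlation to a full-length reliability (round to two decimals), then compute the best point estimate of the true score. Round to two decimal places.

91.23

Spearman-Brown: ρ = 2r/(1 + r) = 2(0.76)/(1 + 0.76) = 1.520/1.76 = 0.8636 → 0.86
Weight the observed score by reliability and the mean by (1 − reliability): T̂ = 0.86·93.7 + 0.14·76.04 = 80.582 + 10.6456 = 91.228.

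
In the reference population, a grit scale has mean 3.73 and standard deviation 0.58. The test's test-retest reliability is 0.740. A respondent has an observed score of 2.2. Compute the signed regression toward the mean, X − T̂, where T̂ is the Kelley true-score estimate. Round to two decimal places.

T̂ = 0.740(2.2) + 0.260(3.73) = 1.6280 + 0.96980 = 2.5978 → 2.598
X − T̂ = 2.2 − 2.598 = -0.398 → -0.40

-0.40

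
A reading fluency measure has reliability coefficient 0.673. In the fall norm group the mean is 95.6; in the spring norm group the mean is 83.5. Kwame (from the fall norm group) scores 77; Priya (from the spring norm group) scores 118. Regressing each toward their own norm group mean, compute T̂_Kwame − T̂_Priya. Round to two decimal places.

T̂_Kwame = 0.673(77) + 0.327(95.6) = 83.0822
T̂_Priya = 0.673(118) + 0.327(83.5) = 106.7185
Difference = 83.0822 − 106.7185 = -23.6363

-23.64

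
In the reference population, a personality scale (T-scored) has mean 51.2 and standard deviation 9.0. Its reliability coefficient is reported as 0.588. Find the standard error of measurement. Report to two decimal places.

SEM = SD · √(1 − ρ) = 9.0 × √0.412 = 9.0 × 0.6419 = 5.777

5.78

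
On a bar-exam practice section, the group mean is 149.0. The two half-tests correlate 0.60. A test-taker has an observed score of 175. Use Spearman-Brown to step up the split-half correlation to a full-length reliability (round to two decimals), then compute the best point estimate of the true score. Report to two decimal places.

168.50

Spearman-Brown: ρ = 2r/(1 + r) = 2(0.60)/(1 + 0.60) = 1.200/1.60 = 0.7500 → 0.75
T̂ = ρX + (1 − ρ)μ
  = 0.75 × 175 + 0.25 × 149.0
  = 131.25 + 37.250
  = 168.500
  ≈ 168.50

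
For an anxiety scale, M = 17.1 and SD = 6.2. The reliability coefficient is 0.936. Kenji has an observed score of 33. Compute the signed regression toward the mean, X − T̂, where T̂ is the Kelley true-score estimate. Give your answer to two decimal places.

T̂ = 0.936(33) + 0.064(17.1) = 30.888 + 1.0944 = 31.9824 → 31.982
X − T̂ = 33 − 31.982 = 1.018 → 1.02

1.02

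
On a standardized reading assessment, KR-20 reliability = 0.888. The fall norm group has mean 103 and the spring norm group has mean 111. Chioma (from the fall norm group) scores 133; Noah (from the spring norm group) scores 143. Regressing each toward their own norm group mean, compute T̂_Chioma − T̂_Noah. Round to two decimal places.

-9.78

T̂_Chioma = 0.888(133) + 0.112(103) = 129.6400
T̂_Noah = 0.888(143) + 0.112(111) = 139.4160
Difference = 129.6400 − 139.4160 = -9.7760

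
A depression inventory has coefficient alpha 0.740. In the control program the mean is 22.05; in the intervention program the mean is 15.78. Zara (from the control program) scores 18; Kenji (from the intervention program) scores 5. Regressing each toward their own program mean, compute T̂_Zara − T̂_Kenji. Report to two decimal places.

11.25

T̂_Zara = 0.740(18) + 0.260(22.05) = 19.0530
T̂_Kenji = 0.740(5) + 0.260(15.78) = 7.8028
Difference = 19.0530 − 7.8028 = 11.2502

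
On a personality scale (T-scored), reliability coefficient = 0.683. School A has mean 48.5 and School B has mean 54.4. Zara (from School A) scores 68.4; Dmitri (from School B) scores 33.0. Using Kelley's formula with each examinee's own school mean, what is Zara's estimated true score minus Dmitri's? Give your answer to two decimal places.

T̂_Zara = 0.683(68.4) + 0.317(48.5) = 62.0917
T̂_Dmitri = 0.683(33.0) + 0.317(54.4) = 39.7838
Difference = 62.0917 − 39.7838 = 22.3079

22.31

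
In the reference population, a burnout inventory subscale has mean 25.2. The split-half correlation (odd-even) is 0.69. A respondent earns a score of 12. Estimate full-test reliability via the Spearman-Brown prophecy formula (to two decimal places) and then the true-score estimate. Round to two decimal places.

Spearman-Brown: ρ = 2r/(1 + r) = 2(0.69)/(1 + 0.69) = 1.380/1.69 = 0.8166 → 0.82
T̂ = 0.82(12) + 0.18(25.2) = 9.84 + 4.536 = 14.376 → 14.38

14.38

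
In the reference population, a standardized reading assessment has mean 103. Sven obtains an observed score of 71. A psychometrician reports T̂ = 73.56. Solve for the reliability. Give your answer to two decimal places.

T̂ = ρX + (1 − ρ)μ  ⇒  T̂ − μ = ρ(X − μ)
ρ = (T̂ − μ)/(X − μ) = (73.56 − 103) / (71 − 103) = -29.44 / -32.0 = 0.9200

0.92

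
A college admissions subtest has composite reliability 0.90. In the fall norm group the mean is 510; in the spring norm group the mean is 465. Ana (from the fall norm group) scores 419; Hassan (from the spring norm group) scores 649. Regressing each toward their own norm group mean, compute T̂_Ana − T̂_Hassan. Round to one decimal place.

-202.5

T̂_Ana = 0.90(419) + 0.10(510) = 428.100
T̂_Hassan = 0.90(649) + 0.10(465) = 630.600
Difference = 428.100 − 630.600 = -202.500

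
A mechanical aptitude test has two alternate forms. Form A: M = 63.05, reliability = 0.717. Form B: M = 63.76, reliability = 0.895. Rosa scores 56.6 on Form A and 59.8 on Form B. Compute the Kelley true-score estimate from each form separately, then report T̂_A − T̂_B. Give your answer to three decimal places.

T̂_A = 0.717(56.6) + 0.283(63.05) = 58.42535
T̂_B = 0.895(59.8) + 0.105(63.76) = 60.21580
T̂_A − T̂_B = -1.79045

-1.790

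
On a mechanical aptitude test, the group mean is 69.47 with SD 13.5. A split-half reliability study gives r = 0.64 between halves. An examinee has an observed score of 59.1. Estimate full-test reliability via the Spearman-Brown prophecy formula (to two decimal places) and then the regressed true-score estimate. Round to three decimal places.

61.381

Spearman-Brown: ρ = 2r/(1 + r) = 2(0.64)/(1 + 0.64) = 1.280/1.64 = 0.7805 → 0.78
T̂ = ρX + (1 − ρ)μ
  = 0.78 × 59.1 + 0.22 × 69.47
  = 46.098 + 15.2834
  = 61.3814
  ≈ 61.381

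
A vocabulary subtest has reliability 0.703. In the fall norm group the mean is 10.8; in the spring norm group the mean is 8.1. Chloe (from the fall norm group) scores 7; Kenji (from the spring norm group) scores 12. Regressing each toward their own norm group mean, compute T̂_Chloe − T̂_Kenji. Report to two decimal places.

-2.71

T̂_Chloe = 0.703(7) + 0.297(10.8) = 8.1286
T̂_Kenji = 0.703(12) + 0.297(8.1) = 10.8417
Difference = 8.1286 − 10.8417 = -2.7131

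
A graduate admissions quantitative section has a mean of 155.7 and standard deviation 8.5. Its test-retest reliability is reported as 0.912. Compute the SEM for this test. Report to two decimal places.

SEM = SD · √(1 − ρ) = 8.5 × √0.088 = 8.5 × 0.2966 = 2.522

2.52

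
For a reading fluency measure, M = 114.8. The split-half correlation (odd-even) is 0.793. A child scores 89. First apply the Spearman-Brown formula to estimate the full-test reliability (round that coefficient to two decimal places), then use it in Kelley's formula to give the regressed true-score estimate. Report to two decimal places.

92.10

Spearman-Brown: ρ = 2r/(1 + r) = 2(0.793)/(1 + 0.793) = 1.5860/1.793 = 0.8846 → 0.88
T̂ = ρX + (1 − ρ)μ
  = 0.88 × 89 + 0.12 × 114.8
  = 78.32 + 13.776
  = 92.096
  ≈ 92.10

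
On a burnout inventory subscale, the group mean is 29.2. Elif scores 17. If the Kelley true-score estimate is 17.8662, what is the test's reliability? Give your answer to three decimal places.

T̂ = ρX + (1 − ρ)μ  ⇒  T̂ − μ = ρ(X − μ)
ρ = (T̂ − μ)/(X − μ) = (17.8662 − 29.2) / (17 − 29.2) = -11.3338 / -12.2 = 0.92900

0.929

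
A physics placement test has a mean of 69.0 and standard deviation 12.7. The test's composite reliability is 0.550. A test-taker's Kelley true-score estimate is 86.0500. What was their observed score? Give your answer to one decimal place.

100.0

T̂ = ρX + (1 − ρ)μ  ⇒  X = (T̂ − (1 − ρ)μ) / ρ
X = (86.0500 − 0.450 × 69.0) / 0.550 = (86.0500 − 31.0500) / 0.550 = 55.0000 / 0.550 = 100.000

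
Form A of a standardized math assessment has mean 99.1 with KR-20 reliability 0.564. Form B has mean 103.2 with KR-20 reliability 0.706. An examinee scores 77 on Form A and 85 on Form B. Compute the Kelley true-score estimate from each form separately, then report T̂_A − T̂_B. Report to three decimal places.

-3.715

T̂_A = 0.564(77) + 0.436(99.1) = 86.63560
T̂_B = 0.706(85) + 0.294(103.2) = 90.35080
T̂_A − T̂_B = -3.71520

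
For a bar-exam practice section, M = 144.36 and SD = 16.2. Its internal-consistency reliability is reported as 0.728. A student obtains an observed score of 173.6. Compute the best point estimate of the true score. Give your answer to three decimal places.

165.647

T̂ = 0.728(173.6) + 0.272(144.36) = 126.3808 + 39.26592 = 165.6467 → 165.647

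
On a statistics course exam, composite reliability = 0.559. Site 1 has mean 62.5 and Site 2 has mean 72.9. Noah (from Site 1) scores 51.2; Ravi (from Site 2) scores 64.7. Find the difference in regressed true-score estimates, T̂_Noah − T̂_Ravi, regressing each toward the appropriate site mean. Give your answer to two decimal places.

-12.13

T̂_Noah = 0.559(51.2) + 0.441(62.5) = 56.1833
T̂_Ravi = 0.559(64.7) + 0.441(72.9) = 68.3162
Difference = 56.1833 − 68.3162 = -12.1329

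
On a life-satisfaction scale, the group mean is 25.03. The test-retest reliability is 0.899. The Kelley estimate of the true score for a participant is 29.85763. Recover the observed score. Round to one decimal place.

T̂ = ρX + (1 − ρ)μ  ⇒  X = (T̂ − (1 − ρ)μ) / ρ
X = (29.85763 − 0.101 × 25.03) / 0.899 = (29.85763 − 2.52803) / 0.899 = 27.32960 / 0.899 = 30.400

30.4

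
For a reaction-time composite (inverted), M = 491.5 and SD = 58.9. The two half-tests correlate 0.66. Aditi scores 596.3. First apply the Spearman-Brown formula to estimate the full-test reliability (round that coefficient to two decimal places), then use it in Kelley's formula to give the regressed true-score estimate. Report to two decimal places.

Spearman-Brown: ρ = 2r/(1 + r) = 2(0.66)/(1 + 0.66) = 1.320/1.66 = 0.7952 → 0.80
T̂ = ρX + (1 − ρ)μ
  = 0.80 × 596.3 + 0.20 × 491.5
  = 477.040 + 98.300
  = 575.340
  ≈ 575.34

575.34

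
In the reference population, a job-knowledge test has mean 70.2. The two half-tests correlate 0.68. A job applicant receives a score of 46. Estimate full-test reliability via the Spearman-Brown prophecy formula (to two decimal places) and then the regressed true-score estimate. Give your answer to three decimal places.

50.598

Spearman-Brown: ρ = 2r/(1 + r) = 2(0.68)/(1 + 0.68) = 1.360/1.68 = 0.8095 → 0.81
T̂ = 0.81(46) + 0.19(70.2) = 37.26 + 13.338 = 50.5980 → 50.598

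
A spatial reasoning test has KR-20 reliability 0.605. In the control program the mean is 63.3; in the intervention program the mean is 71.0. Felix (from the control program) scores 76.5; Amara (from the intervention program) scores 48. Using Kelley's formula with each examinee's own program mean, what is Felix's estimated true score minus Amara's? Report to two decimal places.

14.20

T̂_Felix = 0.605(76.5) + 0.395(63.3) = 71.2860
T̂_Amara = 0.605(48) + 0.395(71.0) = 57.0850
Difference = 71.2860 − 57.0850 = 14.2010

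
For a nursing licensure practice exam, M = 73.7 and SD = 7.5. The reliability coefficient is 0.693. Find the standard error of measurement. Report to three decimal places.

4.156

SEM = SD · √(1 − ρ) = 7.5 × √0.307 = 7.5 × 0.5541 = 4.1556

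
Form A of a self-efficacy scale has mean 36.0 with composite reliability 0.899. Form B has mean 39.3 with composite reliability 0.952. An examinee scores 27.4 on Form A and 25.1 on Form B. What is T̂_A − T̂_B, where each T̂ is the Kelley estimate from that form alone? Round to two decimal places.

T̂_A = 0.899(27.4) + 0.101(36.0) = 28.2686
T̂_B = 0.952(25.1) + 0.048(39.3) = 25.7816
T̂_A − T̂_B = 2.4870

2.49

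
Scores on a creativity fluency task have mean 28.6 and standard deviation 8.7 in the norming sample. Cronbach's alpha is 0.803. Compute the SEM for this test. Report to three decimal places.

SEM = SD · √(1 − ρ) = 8.7 × √0.197 = 8.7 × 0.4438 = 3.8615

3.861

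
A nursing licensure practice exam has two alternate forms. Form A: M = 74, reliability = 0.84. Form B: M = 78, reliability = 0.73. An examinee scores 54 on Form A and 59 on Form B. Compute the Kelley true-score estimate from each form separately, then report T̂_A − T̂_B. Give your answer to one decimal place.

T̂_A = 0.84(54) + 0.16(74) = 57.200
T̂_B = 0.73(59) + 0.27(78) = 64.130
T̂_A − T̂_B = -6.930

-6.9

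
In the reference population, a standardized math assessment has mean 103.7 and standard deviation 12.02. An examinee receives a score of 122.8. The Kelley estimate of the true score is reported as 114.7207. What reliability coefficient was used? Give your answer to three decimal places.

0.577

T̂ = ρX + (1 − ρ)μ  ⇒  T̂ − μ = ρ(X − μ)
ρ = (T̂ − μ)/(X − μ) = (114.7207 − 103.7) / (122.8 − 103.7) = 11.0207 / 19.1 = 0.57700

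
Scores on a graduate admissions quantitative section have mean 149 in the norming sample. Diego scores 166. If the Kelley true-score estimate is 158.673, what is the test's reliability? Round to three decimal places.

0.569

T̂ = ρX + (1 − ρ)μ  ⇒  T̂ − μ = ρ(X − μ)
ρ = (T̂ − μ)/(X − μ) = (158.673 − 149) / (166 − 149) = 9.673 / 17.0 = 0.56900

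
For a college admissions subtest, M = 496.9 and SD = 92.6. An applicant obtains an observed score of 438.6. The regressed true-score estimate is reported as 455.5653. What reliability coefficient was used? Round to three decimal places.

T̂ = ρX + (1 − ρ)μ  ⇒  T̂ − μ = ρ(X − μ)
ρ = (T̂ − μ)/(X − μ) = (455.5653 − 496.9) / (438.6 − 496.9) = -41.3347 / -58.3 = 0.70900

0.709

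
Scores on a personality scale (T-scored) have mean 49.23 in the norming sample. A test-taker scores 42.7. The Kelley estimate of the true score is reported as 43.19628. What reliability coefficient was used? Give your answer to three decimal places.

0.924

T̂ = ρX + (1 − ρ)μ  ⇒  T̂ − μ = ρ(X − μ)
ρ = (T̂ − μ)/(X − μ) = (43.19628 − 49.23) / (42.7 − 49.23) = -6.03372 / -6.53 = 0.92400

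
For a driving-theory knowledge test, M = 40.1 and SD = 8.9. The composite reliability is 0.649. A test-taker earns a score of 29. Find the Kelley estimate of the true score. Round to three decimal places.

T̂ = 0.649(29) + 0.351(40.1) = 18.821 + 14.0751 = 32.8961 → 32.896

32.896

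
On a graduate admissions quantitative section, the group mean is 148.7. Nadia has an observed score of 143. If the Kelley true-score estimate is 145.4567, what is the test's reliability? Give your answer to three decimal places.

T̂ = ρX + (1 − ρ)μ  ⇒  T̂ − μ = ρ(X − μ)
ρ = (T̂ − μ)/(X − μ) = (145.4567 − 148.7) / (143 − 148.7) = -3.2433 / -5.7 = 0.56900

0.569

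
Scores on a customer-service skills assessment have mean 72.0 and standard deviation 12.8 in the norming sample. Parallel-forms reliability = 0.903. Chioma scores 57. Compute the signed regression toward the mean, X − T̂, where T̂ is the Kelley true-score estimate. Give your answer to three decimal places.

T̂ = ρX + (1 − ρ)μ
  = 0.903 × 57 + 0.097 × 72.0
  = 51.471 + 6.9840
  = 58.45500
  ≈ 58.4550
X − T̂ = 57 − 58.4550 = -1.4550 → -1.455

-1.455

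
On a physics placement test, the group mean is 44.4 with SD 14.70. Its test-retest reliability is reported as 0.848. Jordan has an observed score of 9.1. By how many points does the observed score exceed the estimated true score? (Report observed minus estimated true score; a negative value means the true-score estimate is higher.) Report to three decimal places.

-5.366

Regress the observed score toward the mean by the unreliability: T̂ = 0.848·9.1 + 0.152·44.4 = 7.7168 + 6.7488 = 14.46560.
X − T̂ = 9.1 − 14.4656 = -5.3656 → -5.366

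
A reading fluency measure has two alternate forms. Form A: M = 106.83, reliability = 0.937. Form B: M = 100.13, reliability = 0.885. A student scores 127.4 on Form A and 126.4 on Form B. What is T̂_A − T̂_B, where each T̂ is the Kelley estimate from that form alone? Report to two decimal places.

T̂_A = 0.937(127.4) + 0.063(106.83) = 126.1041
T̂_B = 0.885(126.4) + 0.115(100.13) = 123.3790
T̂_A − T̂_B = 2.7251

2.73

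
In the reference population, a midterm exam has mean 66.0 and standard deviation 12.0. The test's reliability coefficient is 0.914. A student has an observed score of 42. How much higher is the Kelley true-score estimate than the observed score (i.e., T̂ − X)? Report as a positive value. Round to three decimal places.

2.064

T̂ = 0.914(42) + 0.086(66.0) = 38.388 + 5.6760 = 44.06400 → 44.0640
T̂ − X = 44.0640 − 42 = 2.0640 → 2.064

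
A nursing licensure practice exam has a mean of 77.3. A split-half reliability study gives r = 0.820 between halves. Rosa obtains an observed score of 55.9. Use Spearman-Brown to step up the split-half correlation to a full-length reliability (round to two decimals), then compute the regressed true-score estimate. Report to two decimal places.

Spearman-Brown: ρ = 2r/(1 + r) = 2(0.820)/(1 + 0.820) = 1.6400/1.820 = 0.9011 → 0.90
T̂ = ρX + (1 − ρ)μ
  = 0.90 × 55.9 + 0.10 × 77.3
  = 50.310 + 7.730
  = 58.040
  ≈ 58.04

58.04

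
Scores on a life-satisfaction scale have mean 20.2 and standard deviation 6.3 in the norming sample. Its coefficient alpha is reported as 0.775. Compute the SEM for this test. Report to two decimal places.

2.99

SEM = SD · √(1 − ρ) = 6.3 × √0.225 = 6.3 × 0.4743 = 2.988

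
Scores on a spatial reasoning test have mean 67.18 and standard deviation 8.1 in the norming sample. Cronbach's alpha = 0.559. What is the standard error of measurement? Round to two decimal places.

5.38

SEM = SD · √(1 − ρ) = 8.1 × √0.441 = 8.1 × 0.6641 = 5.379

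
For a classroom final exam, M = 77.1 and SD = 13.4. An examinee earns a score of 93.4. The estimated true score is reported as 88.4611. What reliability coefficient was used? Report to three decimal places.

0.697

T̂ = ρX + (1 − ρ)μ  ⇒  T̂ − μ = ρ(X − μ)
ρ = (T̂ − μ)/(X − μ) = (88.4611 − 77.1) / (93.4 − 77.1) = 11.3611 / 16.3 = 0.69700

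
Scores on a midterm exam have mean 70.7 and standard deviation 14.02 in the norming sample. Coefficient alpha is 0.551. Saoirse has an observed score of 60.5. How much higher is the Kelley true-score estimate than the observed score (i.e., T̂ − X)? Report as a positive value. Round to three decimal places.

4.580

Kelley's formula gives T̂ = 0.551·60.5 + 0.449·70.7 = 33.3355 + 31.7443 = 65.07980.
T̂ − X = 65.0798 − 60.5 = 4.5798 → 4.580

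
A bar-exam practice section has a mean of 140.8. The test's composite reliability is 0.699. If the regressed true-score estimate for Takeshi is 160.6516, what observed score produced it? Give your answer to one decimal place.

169.2

T̂ = ρX + (1 − ρ)μ  ⇒  X = (T̂ − (1 − ρ)μ) / ρ
X = (160.6516 − 0.301 × 140.8) / 0.699 = (160.6516 − 42.3808) / 0.699 = 118.2708 / 0.699 = 169.200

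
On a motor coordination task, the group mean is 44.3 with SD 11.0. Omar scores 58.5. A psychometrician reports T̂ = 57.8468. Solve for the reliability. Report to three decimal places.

0.954

T̂ = ρX + (1 − ρ)μ  ⇒  T̂ − μ = ρ(X − μ)
ρ = (T̂ − μ)/(X − μ) = (57.8468 − 44.3) / (58.5 − 44.3) = 13.5468 / 14.2 = 0.95400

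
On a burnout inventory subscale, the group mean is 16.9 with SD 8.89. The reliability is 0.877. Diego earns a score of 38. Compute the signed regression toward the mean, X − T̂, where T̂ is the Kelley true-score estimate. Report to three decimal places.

2.595

T̂ = 0.877(38) + 0.123(16.9) = 33.326 + 2.0787 = 35.40470 → 35.4047
X − T̂ = 38 − 35.4047 = 2.5953 → 2.595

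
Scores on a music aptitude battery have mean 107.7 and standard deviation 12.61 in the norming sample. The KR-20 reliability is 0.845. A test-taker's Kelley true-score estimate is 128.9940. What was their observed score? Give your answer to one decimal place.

132.9

T̂ = ρX + (1 − ρ)μ  ⇒  X = (T̂ − (1 − ρ)μ) / ρ
X = (128.9940 − 0.155 × 107.7) / 0.845 = (128.9940 − 16.6935) / 0.845 = 112.3005 / 0.845 = 132.900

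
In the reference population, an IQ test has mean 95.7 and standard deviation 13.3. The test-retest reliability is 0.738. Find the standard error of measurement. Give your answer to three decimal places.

6.808

SEM = SD · √(1 − ρ) = 13.3 × √0.262 = 13.3 × 0.5119 = 6.8077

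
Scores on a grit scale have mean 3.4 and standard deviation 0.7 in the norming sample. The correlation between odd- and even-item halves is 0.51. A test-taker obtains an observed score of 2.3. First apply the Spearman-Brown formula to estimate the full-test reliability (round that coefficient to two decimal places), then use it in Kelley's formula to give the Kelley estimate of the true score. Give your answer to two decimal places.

Spearman-Brown: ρ = 2r/(1 + r) = 2(0.51)/(1 + 0.51) = 1.020/1.51 = 0.6755 → 0.68
T̂ = ρX + (1 − ρ)μ
  = 0.68 × 2.3 + 0.32 × 3.4
  = 1.564 + 1.088
  = 2.652
  ≈ 2.65

2.65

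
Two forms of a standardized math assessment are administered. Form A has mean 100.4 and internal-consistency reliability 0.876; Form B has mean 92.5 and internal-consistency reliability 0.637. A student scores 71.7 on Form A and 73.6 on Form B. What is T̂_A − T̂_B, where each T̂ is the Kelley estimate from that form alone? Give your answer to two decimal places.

T̂_A = 0.876(71.7) + 0.124(100.4) = 75.2588
T̂_B = 0.637(73.6) + 0.363(92.5) = 80.4607
T̂_A − T̂_B = -5.2019

-5.20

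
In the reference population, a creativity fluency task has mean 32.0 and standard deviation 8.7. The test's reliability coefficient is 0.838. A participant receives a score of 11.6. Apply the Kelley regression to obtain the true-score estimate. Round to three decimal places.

Kelley's formula gives T̂ = 0.838·11.6 + 0.162·32.0 = 9.7208 + 5.1840 = 14.9048.

14.905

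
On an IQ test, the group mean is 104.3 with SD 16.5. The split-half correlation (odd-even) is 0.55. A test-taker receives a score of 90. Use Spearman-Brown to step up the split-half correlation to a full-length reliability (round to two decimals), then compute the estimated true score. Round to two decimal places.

Spearman-Brown: ρ = 2r/(1 + r) = 2(0.55)/(1 + 0.55) = 1.100/1.55 = 0.7097 → 0.71
T̂ = 0.71(90) + 0.29(104.3) = 63.90 + 30.247 = 94.147 → 94.15

94.15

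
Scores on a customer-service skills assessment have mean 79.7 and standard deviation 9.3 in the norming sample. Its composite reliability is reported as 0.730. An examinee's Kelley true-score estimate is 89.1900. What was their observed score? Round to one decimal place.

92.7

T̂ = ρX + (1 − ρ)μ  ⇒  X = (T̂ − (1 − ρ)μ) / ρ
X = (89.1900 − 0.270 × 79.7) / 0.730 = (89.1900 − 21.5190) / 0.730 = 67.6710 / 0.730 = 92.700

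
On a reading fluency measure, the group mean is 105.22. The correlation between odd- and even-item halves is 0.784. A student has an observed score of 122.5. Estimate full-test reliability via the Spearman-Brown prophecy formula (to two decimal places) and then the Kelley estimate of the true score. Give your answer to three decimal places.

Spearman-Brown: ρ = 2r/(1 + r) = 2(0.784)/(1 + 0.784) = 1.5680/1.784 = 0.8789 → 0.88
Kelley's formula gives T̂ = 0.88·122.5 + 0.12·105.22 = 107.800 + 12.6264 = 120.4264.

120.426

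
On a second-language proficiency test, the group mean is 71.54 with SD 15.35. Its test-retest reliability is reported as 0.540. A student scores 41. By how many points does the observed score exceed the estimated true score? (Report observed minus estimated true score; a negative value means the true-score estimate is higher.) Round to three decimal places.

-14.048

T̂ = ρX + (1 − ρ)μ
  = 0.540 × 41 + 0.460 × 71.54
  = 22.140 + 32.90840
  = 55.04840
  ≈ 55.0484
X − T̂ = 41 − 55.0484 = -14.0484 → -14.048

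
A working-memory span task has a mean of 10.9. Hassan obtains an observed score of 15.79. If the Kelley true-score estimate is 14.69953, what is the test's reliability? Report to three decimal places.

T̂ = ρX + (1 − ρ)μ  ⇒  T̂ − μ = ρ(X − μ)
ρ = (T̂ − μ)/(X − μ) = (14.69953 − 10.9) / (15.79 − 10.9) = 3.79953 / 4.89 = 0.77700

0.777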